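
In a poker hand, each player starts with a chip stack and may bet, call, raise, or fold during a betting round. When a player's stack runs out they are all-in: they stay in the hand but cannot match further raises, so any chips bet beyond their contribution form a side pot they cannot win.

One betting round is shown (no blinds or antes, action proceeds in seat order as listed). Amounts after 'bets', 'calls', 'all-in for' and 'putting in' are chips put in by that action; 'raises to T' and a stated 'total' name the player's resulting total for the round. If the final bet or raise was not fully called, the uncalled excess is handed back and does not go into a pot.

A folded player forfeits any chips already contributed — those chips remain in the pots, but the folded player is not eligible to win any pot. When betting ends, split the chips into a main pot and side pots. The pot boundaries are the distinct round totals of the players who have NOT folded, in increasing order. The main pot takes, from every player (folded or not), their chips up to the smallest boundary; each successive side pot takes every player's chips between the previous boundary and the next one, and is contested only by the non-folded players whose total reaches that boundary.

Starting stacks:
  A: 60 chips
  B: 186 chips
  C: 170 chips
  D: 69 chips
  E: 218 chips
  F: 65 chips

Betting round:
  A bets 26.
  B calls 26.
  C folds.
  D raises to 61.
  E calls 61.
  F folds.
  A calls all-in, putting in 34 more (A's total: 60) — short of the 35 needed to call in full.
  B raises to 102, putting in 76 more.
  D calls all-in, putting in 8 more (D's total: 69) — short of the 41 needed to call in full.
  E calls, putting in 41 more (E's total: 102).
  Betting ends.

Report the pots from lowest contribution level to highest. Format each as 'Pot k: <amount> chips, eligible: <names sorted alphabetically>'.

Contributions: A=60, B=102, D=69, E=102
Folded: C, F
Pot levels (distinct totals of non-folded players): 60, 69, 102
Layer 1-60: 60 each from A, B, D, E = 60*4 = 240 chips; eligible A, B, D, E
Layer 61-69: 9 each from B, D, E = 9*3 = 27 chips; eligible B, D, E
Layer 70-102: 33 each from B, E = 33*2 = 66 chips; eligible B, E

Pot 1: 240 chips, eligible: A, B, D, E
Pot 2: 27 chips, eligible: B, D, E
Pot 3: 66 chips, eligible: B, E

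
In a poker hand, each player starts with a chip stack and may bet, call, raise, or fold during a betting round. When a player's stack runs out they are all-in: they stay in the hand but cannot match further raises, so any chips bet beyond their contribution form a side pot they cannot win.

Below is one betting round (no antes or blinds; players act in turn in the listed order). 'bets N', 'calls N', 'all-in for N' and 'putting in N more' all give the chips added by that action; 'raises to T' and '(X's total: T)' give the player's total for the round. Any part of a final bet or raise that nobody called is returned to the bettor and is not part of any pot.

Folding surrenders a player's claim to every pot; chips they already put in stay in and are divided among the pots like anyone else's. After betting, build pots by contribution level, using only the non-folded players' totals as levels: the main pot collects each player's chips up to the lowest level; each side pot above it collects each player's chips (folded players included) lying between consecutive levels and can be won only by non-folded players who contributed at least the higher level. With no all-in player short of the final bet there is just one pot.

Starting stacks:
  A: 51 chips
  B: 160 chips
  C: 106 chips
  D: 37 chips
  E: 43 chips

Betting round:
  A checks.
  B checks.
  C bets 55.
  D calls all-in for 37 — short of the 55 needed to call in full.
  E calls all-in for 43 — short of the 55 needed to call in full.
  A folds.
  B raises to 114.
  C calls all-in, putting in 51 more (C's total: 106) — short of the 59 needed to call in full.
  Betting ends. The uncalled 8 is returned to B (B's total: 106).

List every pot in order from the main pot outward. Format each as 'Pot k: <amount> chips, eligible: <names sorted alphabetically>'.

Contributions (after 8 returned to B): B=106, C=106, D=37, E=43
Folded: A
Pot levels (distinct totals of non-folded players): 37, 43, 106
Layer 1-37: 37 each from B, C, D, E = 37*4 = 148 chips; eligible B, C, D, E
Layer 38-43: 6 each from B, C, E = 6*3 = 18 chips; eligible B, C, E
Layer 44-106: 63 each from B, C = 63*2 = 126 chips; eligible B, C

Pot 1: 148 chips, eligible: B, C, D, E
Pot 2: 18 chips, eligible: B, C, E
Pot 3: 126 chips, eligible: B, C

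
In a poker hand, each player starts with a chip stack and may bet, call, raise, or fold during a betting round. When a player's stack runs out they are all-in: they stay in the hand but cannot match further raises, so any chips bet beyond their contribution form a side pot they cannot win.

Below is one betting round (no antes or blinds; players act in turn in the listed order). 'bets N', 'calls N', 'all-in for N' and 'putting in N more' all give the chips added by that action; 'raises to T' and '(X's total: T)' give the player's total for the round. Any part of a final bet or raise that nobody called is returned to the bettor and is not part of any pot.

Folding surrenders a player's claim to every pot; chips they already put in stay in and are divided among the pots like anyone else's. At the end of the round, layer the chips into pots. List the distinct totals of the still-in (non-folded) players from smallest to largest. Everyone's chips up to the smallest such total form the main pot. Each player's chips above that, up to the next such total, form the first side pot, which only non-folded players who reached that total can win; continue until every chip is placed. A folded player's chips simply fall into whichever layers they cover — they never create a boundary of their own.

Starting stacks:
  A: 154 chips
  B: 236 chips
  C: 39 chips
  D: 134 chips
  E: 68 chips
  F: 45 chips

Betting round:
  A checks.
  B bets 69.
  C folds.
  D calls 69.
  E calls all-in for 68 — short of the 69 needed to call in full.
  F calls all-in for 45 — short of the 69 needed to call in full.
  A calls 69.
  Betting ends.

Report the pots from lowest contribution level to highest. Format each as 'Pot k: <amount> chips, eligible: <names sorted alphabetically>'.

Contributions: A=69, B=69, D=69, E=68, F=45
Folded: C
Pot levels (distinct totals of non-folded players): 45, 68, 69
Layer 1-45: 45 each from A, B, D, E, F = 45*5 = 225 chips; eligible A, B, D, E, F
Layer 46-68: 23 each from A, B, D, E = 23*4 = 92 chips; eligible A, B, D, E
Layer 69-69: 1 each from A, B, D = 1*3 = 3 chips; eligible A, B, D

Pot 1: 225 chips, eligible: A, B, D, E, F
Pot 2: 92 chips, eligible: A, B, D, E
Pot 3: 3 chips, eligible: A, B, D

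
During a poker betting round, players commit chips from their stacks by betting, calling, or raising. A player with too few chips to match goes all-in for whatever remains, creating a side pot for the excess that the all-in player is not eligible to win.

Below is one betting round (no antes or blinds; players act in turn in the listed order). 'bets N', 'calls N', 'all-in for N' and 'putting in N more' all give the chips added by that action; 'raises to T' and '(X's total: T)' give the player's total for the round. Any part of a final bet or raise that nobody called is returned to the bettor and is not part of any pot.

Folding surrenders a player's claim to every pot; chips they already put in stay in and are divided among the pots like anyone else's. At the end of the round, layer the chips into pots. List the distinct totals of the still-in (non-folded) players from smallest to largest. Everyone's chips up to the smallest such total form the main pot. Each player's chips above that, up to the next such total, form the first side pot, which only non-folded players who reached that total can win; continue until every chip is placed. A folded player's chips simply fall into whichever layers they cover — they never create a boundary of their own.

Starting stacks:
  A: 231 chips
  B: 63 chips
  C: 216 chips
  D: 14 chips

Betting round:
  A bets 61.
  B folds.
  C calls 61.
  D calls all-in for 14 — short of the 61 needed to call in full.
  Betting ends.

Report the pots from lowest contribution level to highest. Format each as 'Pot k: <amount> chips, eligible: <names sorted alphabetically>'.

Contributions: A=61, C=61, D=14
Folded: B
Pot levels (distinct totals of non-folded players): 14, 61
Layer 1-14: 14 each from A, C, D = 14*3 = 42 chips; eligible A, C, D
Layer 15-61: 47 each from A, C = 47*2 = 94 chips; eligible A, C

Pot 1: 42 chips, eligible: A, C, D
Pot 2: 94 chips, eligible: A, C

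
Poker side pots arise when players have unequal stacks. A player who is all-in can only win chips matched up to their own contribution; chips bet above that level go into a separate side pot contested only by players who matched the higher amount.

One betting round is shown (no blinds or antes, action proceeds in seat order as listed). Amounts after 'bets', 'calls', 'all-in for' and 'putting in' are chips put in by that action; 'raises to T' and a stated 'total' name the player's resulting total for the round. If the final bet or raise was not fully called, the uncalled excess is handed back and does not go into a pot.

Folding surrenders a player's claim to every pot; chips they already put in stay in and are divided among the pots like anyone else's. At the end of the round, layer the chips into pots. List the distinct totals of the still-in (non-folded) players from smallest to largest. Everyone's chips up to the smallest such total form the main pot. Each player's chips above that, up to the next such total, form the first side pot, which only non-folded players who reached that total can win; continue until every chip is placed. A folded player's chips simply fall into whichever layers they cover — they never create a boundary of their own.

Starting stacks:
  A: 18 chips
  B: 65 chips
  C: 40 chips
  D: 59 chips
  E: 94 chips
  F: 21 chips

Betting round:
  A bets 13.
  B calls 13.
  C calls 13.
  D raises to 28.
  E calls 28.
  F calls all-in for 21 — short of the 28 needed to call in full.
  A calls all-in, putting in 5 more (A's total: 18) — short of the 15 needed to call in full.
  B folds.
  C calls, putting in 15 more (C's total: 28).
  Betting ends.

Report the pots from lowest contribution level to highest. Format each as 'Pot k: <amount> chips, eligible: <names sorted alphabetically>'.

Pot 1: 103 chips, eligible: A, C, D, E, F
Pot 2: 12 chips, eligible: C, D, E, F
Pot 3: 21 chips, eligible: C, D, E

Derivation:
Contributions: A=18, B=13, C=28, D=28, E=28, F=21
Folded: B
Pot levels (distinct totals of non-folded players): 18, 21, 28
Layer 1-18: A 18 + B 13 + C 18 + D 18 + E 18 + F 18 = 103 chips; eligible A, C, D, E, F
Layer 19-21: 3 each from C, D, E, F = 3*4 = 12 chips; eligible C, D, E, F
Layer 22-28: 7 each from C, D, E = 7*3 = 21 chips; eligible C, D, E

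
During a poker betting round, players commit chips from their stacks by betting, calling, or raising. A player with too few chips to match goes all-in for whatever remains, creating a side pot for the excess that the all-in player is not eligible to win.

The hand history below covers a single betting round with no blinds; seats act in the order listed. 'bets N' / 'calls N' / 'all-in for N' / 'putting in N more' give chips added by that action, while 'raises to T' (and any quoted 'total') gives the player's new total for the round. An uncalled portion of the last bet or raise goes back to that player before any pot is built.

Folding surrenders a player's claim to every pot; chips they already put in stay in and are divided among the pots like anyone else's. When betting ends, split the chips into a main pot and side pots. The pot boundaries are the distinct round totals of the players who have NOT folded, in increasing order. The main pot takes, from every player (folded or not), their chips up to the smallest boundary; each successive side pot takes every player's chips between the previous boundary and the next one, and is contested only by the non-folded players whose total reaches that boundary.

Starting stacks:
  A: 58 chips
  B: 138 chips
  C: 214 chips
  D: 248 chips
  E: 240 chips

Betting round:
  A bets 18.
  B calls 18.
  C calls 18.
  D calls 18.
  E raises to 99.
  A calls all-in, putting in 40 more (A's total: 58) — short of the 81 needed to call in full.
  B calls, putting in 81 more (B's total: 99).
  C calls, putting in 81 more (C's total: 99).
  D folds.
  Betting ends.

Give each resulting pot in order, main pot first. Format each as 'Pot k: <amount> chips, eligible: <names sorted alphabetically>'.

Pot 1: 250 chips, eligible: A, B, C, E
Pot 2: 123 chips, eligible: B, C, E

Derivation:
Contributions: A=58, B=99, C=99, D=18, E=99
Folded: D
Pot levels (distinct totals of non-folded players): 58, 99
Layer 1-58: A 58 + B 58 + C 58 + D 18 + E 58 = 250 chips; eligible A, B, C, E
Layer 59-99: 41 each from B, C, E = 41*3 = 123 chips; eligible B, C, E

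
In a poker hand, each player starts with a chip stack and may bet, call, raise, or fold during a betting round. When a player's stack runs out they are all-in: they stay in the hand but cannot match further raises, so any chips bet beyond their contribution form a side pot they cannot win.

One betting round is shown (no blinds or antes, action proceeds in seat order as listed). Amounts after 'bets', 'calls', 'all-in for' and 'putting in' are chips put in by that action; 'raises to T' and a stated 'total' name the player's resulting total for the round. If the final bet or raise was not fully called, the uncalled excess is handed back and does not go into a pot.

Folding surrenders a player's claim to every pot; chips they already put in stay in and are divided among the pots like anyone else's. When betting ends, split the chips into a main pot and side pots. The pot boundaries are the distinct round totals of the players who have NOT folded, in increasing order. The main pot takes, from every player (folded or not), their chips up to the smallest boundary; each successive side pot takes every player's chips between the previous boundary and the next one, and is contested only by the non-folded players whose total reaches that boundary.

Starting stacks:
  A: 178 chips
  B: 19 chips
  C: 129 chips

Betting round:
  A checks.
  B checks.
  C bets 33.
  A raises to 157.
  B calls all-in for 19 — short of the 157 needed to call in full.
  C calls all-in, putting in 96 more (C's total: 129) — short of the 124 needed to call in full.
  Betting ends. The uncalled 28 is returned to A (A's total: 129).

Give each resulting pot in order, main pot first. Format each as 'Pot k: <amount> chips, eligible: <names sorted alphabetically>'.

Contributions (after 28 returned to A): A=129, B=19, C=129
Pot levels (distinct totals of non-folded players): 19, 129
Layer 1-19: 19 each from A, B, C = 19*3 = 57 chips; eligible A, B, C
Layer 20-129: 110 each from A, C = 110*2 = 220 chips; eligible A, C

Pot 1: 57 chips, eligible: A, B, C
Pot 2: 220 chips, eligible: A, C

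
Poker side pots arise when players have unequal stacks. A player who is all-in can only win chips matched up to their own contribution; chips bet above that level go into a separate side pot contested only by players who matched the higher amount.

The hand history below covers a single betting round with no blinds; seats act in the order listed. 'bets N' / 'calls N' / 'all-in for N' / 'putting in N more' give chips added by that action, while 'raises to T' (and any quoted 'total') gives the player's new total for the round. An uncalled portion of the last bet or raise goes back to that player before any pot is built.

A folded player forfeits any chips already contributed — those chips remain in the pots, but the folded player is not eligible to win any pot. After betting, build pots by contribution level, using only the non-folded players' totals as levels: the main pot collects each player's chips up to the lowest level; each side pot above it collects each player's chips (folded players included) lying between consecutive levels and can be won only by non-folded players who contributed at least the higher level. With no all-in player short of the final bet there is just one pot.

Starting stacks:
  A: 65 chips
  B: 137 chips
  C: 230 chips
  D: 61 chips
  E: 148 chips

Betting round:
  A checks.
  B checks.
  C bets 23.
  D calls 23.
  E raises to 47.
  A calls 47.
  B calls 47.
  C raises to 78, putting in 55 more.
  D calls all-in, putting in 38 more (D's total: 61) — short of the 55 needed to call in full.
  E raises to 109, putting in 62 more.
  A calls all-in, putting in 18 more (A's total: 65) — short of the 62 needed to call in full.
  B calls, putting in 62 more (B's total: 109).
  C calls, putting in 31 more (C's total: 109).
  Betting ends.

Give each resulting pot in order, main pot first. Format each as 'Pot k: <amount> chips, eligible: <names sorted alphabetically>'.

Contributions: A=65, B=109, C=109, D=61, E=109
Pot levels (distinct totals of non-folded players): 61, 65, 109
Layer 1-61: 61 each from A, B, C, D, E = 61*5 = 305 chips; eligible A, B, C, D, E
Layer 62-65: 4 each from A, B, C, E = 4*4 = 16 chips; eligible A, B, C, E
Layer 66-109: 44 each from B, C, E = 44*3 = 132 chips; eligible B, C, E

Pot 1: 305 chips, eligible: A, B, C, D, E
Pot 2: 16 chips, eligible: A, B, C, E
Pot 3: 132 chips, eligible: B, C, E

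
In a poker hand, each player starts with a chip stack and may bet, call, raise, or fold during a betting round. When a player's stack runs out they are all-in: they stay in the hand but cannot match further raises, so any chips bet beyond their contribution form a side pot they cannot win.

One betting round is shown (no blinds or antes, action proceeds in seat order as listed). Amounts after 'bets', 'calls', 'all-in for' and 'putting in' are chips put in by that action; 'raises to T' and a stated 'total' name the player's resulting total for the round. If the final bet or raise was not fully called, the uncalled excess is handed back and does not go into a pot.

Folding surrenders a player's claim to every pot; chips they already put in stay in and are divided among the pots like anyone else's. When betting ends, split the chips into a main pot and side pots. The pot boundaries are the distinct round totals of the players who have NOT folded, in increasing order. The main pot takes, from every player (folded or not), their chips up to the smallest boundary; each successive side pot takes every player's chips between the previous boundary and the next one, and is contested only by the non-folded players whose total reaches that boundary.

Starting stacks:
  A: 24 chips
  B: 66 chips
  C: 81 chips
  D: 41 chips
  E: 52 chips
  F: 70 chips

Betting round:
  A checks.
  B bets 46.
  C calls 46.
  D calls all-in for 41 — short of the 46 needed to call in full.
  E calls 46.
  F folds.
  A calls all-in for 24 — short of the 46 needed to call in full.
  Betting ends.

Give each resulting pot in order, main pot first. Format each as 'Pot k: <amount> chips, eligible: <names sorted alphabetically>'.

Pot 1: 120 chips, eligible: A, B, C, D, E
Pot 2: 68 chips, eligible: B, C, D, E
Pot 3: 15 chips, eligible: B, C, E

Derivation:
Contributions: A=24, B=46, C=46, D=41, E=46
Folded: F
Pot levels (distinct totals of non-folded players): 24, 41, 46
Layer 1-24: 24 each from A, B, C, D, E = 24*5 = 120 chips; eligible A, B, C, D, E
Layer 25-41: 17 each from B, C, D, E = 17*4 = 68 chips; eligible B, C, D, E
Layer 42-46: 5 each from B, C, E = 5*3 = 15 chips; eligible B, C, E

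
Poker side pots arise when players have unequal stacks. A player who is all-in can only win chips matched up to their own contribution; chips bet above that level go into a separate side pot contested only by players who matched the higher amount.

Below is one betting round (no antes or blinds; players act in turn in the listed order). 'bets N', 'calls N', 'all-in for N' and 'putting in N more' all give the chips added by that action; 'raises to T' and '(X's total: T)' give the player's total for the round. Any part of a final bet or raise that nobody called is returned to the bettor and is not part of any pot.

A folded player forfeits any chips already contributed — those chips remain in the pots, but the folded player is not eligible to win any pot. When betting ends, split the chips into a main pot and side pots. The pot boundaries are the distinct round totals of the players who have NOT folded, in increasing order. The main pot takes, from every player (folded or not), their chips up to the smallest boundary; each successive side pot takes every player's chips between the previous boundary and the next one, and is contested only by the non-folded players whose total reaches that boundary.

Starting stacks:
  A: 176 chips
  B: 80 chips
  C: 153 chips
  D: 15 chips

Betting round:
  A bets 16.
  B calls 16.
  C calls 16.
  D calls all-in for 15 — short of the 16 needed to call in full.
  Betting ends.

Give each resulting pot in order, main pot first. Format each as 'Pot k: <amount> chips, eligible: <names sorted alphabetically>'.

Contributions: A=16, B=16, C=16, D=15
Pot levels (distinct totals of non-folded players): 15, 16
Layer 1-15: 15 each from A, B, C, D = 15*4 = 60 chips; eligible A, B, C, D
Layer 16-16: 1 each from A, B, C = 1*3 = 3 chips; eligible A, B, C

Pot 1: 60 chips, eligible: A, B, C, D
Pot 2: 3 chips, eligible: A, B, C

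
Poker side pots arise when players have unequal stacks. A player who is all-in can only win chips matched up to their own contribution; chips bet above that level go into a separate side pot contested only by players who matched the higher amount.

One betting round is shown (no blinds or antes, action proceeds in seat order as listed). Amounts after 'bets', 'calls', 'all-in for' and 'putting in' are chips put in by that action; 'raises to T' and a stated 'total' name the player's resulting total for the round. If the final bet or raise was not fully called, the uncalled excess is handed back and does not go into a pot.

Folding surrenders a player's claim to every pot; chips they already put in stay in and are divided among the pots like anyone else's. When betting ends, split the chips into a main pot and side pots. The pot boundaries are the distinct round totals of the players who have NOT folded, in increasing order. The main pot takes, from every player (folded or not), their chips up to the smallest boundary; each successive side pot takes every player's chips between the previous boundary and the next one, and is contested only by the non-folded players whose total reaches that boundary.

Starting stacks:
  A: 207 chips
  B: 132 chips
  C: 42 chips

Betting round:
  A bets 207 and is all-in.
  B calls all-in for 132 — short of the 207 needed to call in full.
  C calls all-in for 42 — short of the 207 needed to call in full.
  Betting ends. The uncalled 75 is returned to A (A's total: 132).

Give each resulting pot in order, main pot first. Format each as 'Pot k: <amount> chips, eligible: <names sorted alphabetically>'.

Pot 1: 126 chips, eligible: A, B, C
Pot 2: 180 chips, eligible: A, B

Derivation:
Contributions (after 75 returned to A): A=132, B=132, C=42
Pot levels (distinct totals of non-folded players): 42, 132
Layer 1-42: 42 each from A, B, C = 42*3 = 126 chips; eligible A, B, C
Layer 43-132: 90 each from A, B = 90*2 = 180 chips; eligible A, B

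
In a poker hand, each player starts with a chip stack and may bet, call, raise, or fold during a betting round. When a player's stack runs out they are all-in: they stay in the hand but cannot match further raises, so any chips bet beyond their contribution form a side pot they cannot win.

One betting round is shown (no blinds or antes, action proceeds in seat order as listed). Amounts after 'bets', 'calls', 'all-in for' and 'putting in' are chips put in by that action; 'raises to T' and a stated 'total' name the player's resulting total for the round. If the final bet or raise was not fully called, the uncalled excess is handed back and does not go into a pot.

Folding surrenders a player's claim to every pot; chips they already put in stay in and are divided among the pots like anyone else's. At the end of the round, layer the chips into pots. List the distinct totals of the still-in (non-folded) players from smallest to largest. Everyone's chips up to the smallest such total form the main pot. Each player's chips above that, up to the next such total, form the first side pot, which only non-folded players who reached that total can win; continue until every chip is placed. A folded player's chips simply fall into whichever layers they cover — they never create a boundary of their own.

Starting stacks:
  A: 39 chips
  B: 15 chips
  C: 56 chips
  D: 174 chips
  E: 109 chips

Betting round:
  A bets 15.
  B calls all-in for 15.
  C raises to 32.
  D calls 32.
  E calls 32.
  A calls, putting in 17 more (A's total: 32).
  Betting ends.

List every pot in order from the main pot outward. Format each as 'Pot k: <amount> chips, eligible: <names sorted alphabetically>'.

Pot 1: 75 chips, eligible: A, B, C, D, E
Pot 2: 68 chips, eligible: A, C, D, E

Derivation:
Contributions: A=32, B=15, C=32, D=32, E=32
Pot levels (distinct totals of non-folded players): 15, 32
Layer 1-15: 15 each from A, B, C, D, E = 15*5 = 75 chips; eligible A, B, C, D, E
Layer 16-32: 17 each from A, C, D, E = 17*4 = 68 chips; eligible A, C, D, E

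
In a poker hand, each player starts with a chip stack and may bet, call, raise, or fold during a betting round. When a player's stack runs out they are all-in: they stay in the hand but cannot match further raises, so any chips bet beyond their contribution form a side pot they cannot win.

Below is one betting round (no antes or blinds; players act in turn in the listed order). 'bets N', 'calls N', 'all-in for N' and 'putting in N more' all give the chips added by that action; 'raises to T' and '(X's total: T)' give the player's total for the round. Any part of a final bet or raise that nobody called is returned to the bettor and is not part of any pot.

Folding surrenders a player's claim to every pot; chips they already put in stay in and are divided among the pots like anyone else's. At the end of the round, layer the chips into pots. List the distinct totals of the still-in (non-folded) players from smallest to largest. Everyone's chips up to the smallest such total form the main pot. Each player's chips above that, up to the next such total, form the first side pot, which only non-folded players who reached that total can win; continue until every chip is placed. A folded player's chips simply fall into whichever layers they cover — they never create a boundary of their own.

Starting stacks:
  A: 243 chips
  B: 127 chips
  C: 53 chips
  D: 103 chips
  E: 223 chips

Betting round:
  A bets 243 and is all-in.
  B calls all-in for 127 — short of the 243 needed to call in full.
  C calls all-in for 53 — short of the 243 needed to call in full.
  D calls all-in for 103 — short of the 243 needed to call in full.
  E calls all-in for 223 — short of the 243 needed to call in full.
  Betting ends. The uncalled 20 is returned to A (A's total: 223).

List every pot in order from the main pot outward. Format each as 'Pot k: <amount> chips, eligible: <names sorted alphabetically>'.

Contributions (after 20 returned to A): A=223, B=127, C=53, D=103, E=223
Pot levels (distinct totals of non-folded players): 53, 103, 127, 223
Layer 1-53: 53 each from A, B, C, D, E = 53*5 = 265 chips; eligible A, B, C, D, E
Layer 54-103: 50 each from A, B, D, E = 50*4 = 200 chips; eligible A, B, D, E
Layer 104-127: 24 each from A, B, E = 24*3 = 72 chips; eligible A, B, E
Layer 128-223: 96 each from A, E = 96*2 = 192 chips; eligible A, E

Pot 1: 265 chips, eligible: A, B, C, D, E
Pot 2: 200 chips, eligible: A, B, D, E
Pot 3: 72 chips, eligible: A, B, E
Pot 4: 192 chips, eligible: A, E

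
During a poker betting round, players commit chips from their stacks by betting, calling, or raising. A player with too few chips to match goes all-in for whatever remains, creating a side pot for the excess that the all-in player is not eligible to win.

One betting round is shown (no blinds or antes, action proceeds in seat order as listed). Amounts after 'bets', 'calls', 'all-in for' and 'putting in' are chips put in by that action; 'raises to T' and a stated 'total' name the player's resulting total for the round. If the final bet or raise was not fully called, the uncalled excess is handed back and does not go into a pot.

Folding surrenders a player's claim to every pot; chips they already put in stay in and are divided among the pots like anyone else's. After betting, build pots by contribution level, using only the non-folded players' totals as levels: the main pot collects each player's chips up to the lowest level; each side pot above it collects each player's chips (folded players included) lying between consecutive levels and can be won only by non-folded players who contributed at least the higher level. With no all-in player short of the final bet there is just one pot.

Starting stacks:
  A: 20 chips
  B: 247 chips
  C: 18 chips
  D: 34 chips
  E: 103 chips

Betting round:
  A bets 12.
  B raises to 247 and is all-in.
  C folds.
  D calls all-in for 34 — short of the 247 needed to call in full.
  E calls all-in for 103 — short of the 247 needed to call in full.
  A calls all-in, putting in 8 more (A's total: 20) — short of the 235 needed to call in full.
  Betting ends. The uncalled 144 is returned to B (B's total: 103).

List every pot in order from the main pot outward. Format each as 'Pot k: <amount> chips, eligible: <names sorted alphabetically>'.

Pot 1: 80 chips, eligible: A, B, D, E
Pot 2: 42 chips, eligible: B, D, E
Pot 3: 138 chips, eligible: B, E

Derivation:
Contributions (after 144 returned to B): A=20, B=103, D=34, E=103
Folded: C
Pot levels (distinct totals of non-folded players): 20, 34, 103
Layer 1-20: 20 each from A, B, D, E = 20*4 = 80 chips; eligible A, B, D, E
Layer 21-34: 14 each from B, D, E = 14*3 = 42 chips; eligible B, D, E
Layer 35-103: 69 each from B, E = 69*2 = 138 chips; eligible B, E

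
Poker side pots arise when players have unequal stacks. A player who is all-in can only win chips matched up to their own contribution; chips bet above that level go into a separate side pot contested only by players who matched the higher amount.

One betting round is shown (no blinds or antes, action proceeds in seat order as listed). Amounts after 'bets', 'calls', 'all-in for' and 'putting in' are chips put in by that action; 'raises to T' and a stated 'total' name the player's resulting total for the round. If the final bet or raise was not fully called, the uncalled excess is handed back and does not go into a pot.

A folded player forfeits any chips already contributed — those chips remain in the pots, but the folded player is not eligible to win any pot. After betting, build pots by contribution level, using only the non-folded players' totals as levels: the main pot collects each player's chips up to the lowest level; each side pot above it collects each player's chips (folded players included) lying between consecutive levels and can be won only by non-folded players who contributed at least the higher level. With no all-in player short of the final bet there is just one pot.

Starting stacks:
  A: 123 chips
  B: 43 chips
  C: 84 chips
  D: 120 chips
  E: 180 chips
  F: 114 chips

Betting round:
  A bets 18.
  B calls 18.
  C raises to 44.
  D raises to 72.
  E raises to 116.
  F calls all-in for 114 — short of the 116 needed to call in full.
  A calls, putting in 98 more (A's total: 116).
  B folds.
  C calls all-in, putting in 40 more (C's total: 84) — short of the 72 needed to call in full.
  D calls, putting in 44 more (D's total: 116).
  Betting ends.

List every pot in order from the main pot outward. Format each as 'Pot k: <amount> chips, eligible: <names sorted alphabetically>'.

Pot 1: 438 chips, eligible: A, C, D, E, F
Pot 2: 120 chips, eligible: A, D, E, F
Pot 3: 6 chips, eligible: A, D, E

Derivation:
Contributions: A=116, B=18, C=84, D=116, E=116, F=114
Folded: B
Pot levels (distinct totals of non-folded players): 84, 114, 116
Layer 1-84: A 84 + B 18 + C 84 + D 84 + E 84 + F 84 = 438 chips; eligible A, C, D, E, F
Layer 85-114: 30 each from A, D, E, F = 30*4 = 120 chips; eligible A, D, E, F
Layer 115-116: 2 each from A, D, E = 2*3 = 6 chips; eligible A, D, E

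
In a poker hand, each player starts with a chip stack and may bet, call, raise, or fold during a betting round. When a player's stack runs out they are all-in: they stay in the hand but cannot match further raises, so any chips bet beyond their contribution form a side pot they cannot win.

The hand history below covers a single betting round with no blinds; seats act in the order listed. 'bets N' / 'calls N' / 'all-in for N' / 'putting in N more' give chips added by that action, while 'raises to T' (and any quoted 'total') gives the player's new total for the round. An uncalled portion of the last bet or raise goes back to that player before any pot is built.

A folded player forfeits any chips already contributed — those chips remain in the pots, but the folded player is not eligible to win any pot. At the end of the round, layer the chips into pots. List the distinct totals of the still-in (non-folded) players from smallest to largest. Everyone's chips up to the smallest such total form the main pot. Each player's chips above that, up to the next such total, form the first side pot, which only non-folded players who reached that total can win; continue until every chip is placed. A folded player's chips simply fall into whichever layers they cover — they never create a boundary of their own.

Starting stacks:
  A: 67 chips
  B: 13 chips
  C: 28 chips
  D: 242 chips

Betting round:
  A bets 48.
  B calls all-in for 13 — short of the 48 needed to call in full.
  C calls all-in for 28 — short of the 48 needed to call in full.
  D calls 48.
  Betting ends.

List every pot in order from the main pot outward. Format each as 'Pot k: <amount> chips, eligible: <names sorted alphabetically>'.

Pot 1: 52 chips, eligible: A, B, C, D
Pot 2: 45 chips, eligible: A, C, D
Pot 3: 40 chips, eligible: A, D

Derivation:
Contributions: A=48, B=13, C=28, D=48
Pot levels (distinct totals of non-folded players): 13, 28, 48
Layer 1-13: 13 each from A, B, C, D = 13*4 = 52 chips; eligible A, B, C, D
Layer 14-28: 15 each from A, C, D = 15*3 = 45 chips; eligible A, C, D
Layer 29-48: 20 each from A, D = 20*2 = 40 chips; eligible A, D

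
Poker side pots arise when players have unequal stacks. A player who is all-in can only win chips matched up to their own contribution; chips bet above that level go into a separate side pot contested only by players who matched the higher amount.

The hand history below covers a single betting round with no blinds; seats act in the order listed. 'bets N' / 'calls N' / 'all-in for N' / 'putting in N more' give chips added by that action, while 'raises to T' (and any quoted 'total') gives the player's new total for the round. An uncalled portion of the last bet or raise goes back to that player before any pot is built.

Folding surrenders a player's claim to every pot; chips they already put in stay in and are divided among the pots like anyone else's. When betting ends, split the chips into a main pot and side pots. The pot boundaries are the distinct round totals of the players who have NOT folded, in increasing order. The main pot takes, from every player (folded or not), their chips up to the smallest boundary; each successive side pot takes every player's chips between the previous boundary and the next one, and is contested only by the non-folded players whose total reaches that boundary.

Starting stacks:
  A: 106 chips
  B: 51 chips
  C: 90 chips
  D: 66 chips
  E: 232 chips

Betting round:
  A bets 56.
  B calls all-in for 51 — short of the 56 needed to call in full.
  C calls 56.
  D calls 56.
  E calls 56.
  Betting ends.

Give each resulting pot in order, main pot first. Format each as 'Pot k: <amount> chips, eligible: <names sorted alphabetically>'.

Contributions: A=56, B=51, C=56, D=56, E=56
Pot levels (distinct totals of non-folded players): 51, 56
Layer 1-51: 51 each from A, B, C, D, E = 51*5 = 255 chips; eligible A, B, C, D, E
Layer 52-56: 5 each from A, C, D, E = 5*4 = 20 chips; eligible A, C, D, E

Pot 1: 255 chips, eligible: A, B, C, D, E
Pot 2: 20 chips, eligible: A, C, D, E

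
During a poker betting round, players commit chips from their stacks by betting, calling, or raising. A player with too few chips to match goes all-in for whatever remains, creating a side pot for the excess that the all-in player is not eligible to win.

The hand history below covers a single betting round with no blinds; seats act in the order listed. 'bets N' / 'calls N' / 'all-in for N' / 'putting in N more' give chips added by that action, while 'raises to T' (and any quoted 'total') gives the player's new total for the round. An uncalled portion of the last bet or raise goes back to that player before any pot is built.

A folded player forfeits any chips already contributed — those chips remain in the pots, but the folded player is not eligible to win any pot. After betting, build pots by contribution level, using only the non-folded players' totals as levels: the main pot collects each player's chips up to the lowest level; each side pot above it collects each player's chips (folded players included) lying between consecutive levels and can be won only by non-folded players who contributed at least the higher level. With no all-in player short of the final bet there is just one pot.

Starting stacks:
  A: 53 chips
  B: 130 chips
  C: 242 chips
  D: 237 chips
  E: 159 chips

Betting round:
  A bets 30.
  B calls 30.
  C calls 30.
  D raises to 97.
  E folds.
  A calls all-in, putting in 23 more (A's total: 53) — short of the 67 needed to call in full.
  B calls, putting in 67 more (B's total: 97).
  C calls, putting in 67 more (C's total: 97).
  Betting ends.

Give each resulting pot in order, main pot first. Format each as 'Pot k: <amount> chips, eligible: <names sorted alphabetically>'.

Pot 1: 212 chips, eligible: A, B, C, D
Pot 2: 132 chips, eligible: B, C, D

Derivation:
Contributions: A=53, B=97, C=97, D=97
Folded: E
Pot levels (distinct totals of non-folded players): 53, 97
Layer 1-53: 53 each from A, B, C, D = 53*4 = 212 chips; eligible A, B, C, D
Layer 54-97: 44 each from B, C, D = 44*3 = 132 chips; eligible B, C, D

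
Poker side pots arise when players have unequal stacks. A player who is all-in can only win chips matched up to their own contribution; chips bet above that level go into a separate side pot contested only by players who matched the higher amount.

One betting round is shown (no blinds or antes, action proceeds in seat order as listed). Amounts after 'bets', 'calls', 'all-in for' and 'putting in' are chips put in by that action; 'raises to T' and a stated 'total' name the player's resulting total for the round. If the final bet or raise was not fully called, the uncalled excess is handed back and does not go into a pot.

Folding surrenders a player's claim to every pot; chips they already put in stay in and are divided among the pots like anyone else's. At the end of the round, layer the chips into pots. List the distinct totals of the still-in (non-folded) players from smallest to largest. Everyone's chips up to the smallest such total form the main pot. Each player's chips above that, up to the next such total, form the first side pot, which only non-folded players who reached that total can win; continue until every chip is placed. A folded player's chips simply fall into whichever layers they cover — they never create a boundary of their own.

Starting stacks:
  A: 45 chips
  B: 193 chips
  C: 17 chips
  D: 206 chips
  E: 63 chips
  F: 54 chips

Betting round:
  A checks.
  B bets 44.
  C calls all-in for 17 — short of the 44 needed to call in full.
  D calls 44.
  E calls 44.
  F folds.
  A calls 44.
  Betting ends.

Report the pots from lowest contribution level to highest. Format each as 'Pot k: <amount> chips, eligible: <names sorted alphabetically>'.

Contributions: A=44, B=44, C=17, D=44, E=44
Folded: F
Pot levels (distinct totals of non-folded players): 17, 44
Layer 1-17: 17 each from A, B, C, D, E = 17*5 = 85 chips; eligible A, B, C, D, E
Layer 18-44: 27 each from A, B, D, E = 27*4 = 108 chips; eligible A, B, D, E

Pot 1: 85 chips, eligible: A, B, C, D, E
Pot 2: 108 chips, eligible: A, B, D, E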